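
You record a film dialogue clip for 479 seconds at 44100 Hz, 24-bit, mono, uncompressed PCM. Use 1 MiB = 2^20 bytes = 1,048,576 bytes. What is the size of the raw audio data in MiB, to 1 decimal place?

Bytes = 44,100 samples/s × 479 s × 3 bytes/sample × 1 ch = 63,371,700 bytes.
63,371,700 / 1,048,576 = 60.4 MiB.

60.4 MiB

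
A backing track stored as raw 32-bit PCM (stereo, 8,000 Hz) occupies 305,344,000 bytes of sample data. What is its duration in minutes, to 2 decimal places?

Byte rate = 8,000 × 4 × 2 = 64,000 bytes/s.
Duration = 305,344,000 / 64,000 = 4,771 s.
4,771 s / 60 = 79.52 minutes.

79.52 minutes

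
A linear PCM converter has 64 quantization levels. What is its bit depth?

log2(64) = 6.

6 bits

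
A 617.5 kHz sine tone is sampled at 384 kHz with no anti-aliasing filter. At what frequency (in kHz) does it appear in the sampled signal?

Nyquist = 384,000/2 = 192,000 Hz; 617,500 Hz exceeds it.
Alias = |617,500 − 2×384,000| = |617,500 − 768,000| = 150,500 Hz = 150.5 kHz.

150.5 kHz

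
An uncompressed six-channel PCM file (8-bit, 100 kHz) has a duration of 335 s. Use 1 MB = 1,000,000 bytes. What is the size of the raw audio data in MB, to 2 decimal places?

201.00 MB

Bytes = 100,000 samples/s × 335 s × 1 bytes/sample × 6 ch = 201,000,000 bytes.
201,000,000 / 1,000,000 = 201.00 MB.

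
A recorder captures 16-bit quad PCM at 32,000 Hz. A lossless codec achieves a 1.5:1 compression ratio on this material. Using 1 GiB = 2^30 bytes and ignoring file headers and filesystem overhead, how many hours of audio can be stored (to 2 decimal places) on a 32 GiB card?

Uncompressed byte rate = 32,000 × 2 × 4 = 256,000 bytes/s.
After 1.5:1 compression, effective rate ≈ 170666.67 bytes/s.
Capacity = 32 × 1,073,741,824 = 34,359,738,368 bytes.
34,359,738,368 / effective rate ≈ 201326.59 s → 55.92 hours.

55.92 hours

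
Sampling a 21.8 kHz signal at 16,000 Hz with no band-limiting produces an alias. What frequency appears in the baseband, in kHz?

Nyquist = 16,000/2 = 8,000 Hz; 21,800 Hz exceeds it.
Alias = |21,800 − 1×16,000| = |21,800 − 16,000| = 5,800 Hz = 5.8 kHz.

5.8 kHz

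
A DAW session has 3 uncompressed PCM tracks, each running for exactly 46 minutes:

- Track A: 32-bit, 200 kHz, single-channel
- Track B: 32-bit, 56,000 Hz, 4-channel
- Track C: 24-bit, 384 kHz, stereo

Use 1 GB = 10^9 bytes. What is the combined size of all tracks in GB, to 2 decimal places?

11.04 GB

exactly 46 minutes = 2,760 s.
Track A: 200,000 × 2,760 × 4 × 1 = 2,208,000,000 bytes.
Track B: 56,000 × 2,760 × 4 × 4 = 2,472,960,000 bytes.
Track C: 384,000 × 2,760 × 3 × 2 = 6,359,040,000 bytes.
Total = 11,040,000,000 bytes = 11.04 GB.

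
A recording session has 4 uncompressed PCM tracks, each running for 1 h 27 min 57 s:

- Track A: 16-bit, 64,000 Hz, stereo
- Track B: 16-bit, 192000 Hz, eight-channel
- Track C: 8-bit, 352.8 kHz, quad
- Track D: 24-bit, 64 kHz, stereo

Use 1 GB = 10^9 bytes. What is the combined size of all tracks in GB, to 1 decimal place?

27.0 GB

1 h 27 min 57 s = 5,277 s.
Track A: 64,000 × 5,277 × 2 × 2 = 1,350,912,000 bytes.
Track B: 192,000 × 5,277 × 2 × 8 = 16,210,944,000 bytes.
Track C: 352,800 × 5,277 × 1 × 4 = 7,446,902,400 bytes.
Track D: 64,000 × 5,277 × 3 × 2 = 2,026,368,000 bytes.
Total = 27,035,126,400 bytes = 27.0 GB.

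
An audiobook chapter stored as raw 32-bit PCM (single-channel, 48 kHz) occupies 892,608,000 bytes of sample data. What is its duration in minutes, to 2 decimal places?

Byte rate = 48,000 × 4 × 1 = 192,000 bytes/s.
Duration = 892,608,000 / 192,000 = 4,649 s.
4,649 s / 60 = 77.48 minutes.

77.48 minutes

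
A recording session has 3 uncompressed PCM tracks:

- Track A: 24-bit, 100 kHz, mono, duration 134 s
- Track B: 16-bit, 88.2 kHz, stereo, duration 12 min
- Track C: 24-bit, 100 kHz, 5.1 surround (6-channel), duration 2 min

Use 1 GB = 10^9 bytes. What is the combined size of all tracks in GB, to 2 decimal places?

0.51 GB

Track A: 100,000 × 134 × 3 × 1 = 40,200,000 bytes.
Track B: 12 min = 720 s; 88,200 × 720 × 2 × 2 = 254,016,000 bytes.
Track C: 2 min = 120 s; 100,000 × 120 × 3 × 6 = 216,000,000 bytes.
Total = 510,216,000 bytes = 0.51 GB.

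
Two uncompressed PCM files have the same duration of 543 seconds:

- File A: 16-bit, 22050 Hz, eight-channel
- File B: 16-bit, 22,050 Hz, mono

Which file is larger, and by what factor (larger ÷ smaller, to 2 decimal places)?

File A, by a factor of 8.00

File A: 22,050 × 2 × 8 = 352,800 bytes/s.
File B: 22,050 × 2 × 1 = 44,100 bytes/s.
File A is larger; ratio = 191,570,400 / 23,946,300 = 8.00.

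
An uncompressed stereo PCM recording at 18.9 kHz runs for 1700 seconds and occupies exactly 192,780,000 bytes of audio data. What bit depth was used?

24 bits

Bytes per sample = 192,780,000 / (18,900 × 1,700 × 2) = 192,780,000 / 64,260,000 = 3.
Bit depth = 3 × 8 = 24 bits.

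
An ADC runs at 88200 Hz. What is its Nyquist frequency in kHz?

44.1 kHz

Nyquist frequency = sample rate / 2 = 88,200 / 2 = 44.1 kHz.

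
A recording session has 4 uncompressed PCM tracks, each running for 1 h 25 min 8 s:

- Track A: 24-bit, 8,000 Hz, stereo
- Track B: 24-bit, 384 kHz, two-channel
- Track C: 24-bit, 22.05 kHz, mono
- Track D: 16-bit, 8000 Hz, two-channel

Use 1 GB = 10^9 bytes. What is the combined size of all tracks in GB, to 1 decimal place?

12.5 GB

1 h 25 min 8 s = 5,108 s.
Track A: 8,000 × 5,108 × 3 × 2 = 245,184,000 bytes.
Track B: 384,000 × 5,108 × 3 × 2 = 11,768,832,000 bytes.
Track C: 22,050 × 5,108 × 3 × 1 = 337,894,200 bytes.
Track D: 8,000 × 5,108 × 2 × 2 = 163,456,000 bytes.
Total = 12,515,366,200 bytes = 12.5 GB.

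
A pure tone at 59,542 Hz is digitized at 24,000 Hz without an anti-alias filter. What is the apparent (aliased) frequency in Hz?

Nyquist = 24,000/2 = 12,000 Hz; 59,542 Hz exceeds it.
Alias = |59,542 − 2×24,000| = |59,542 − 48,000| = 11,542 Hz.

11,542 Hz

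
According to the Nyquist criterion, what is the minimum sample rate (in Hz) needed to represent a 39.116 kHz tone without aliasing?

Minimum sample rate = 2 × 39,116 Hz = 78,232 Hz.

78,232 Hz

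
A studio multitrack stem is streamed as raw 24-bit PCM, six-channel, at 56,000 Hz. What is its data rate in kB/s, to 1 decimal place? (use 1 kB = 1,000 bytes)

1008.0 kB/s

Bit rate = 56,000 × 24 × 6 = 8,064,000 bits/s.
8,064,000 / 8 = 1,008,000 B/s = 1008.0 kB/s.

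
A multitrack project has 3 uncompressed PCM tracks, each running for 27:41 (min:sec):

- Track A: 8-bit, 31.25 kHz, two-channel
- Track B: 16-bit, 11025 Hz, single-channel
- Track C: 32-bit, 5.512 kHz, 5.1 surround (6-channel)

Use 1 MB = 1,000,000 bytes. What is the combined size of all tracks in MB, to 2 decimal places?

27:41 (min:sec) = 1,661 s.
Track A: 31,250 × 1,661 × 1 × 2 = 103,812,500 bytes.
Track B: 11,025 × 1,661 × 2 × 1 = 36,625,050 bytes.
Track C: 5,512 × 1,661 × 4 × 6 = 219,730,368 bytes.
Total = 360,167,918 bytes = 360.17 MB.

360.17 MB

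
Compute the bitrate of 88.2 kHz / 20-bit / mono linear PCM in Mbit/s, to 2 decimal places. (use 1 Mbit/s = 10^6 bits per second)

Bit rate = 88,200 × 20 × 1 = 1,764,000 bits/s.
= 1.76 Mbit/s.

1.76 Mbit/s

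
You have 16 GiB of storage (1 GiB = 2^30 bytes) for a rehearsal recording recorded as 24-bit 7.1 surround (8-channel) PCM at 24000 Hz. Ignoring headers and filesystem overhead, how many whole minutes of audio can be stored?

Uncompressed byte rate = 24,000 × 3 × 8 = 576,000 bytes/s.
Capacity = 16 × 1,073,741,824 = 17,179,869,184 bytes.
17,179,869,184 / 576,000 ≈ 29826.16 s → 497 minutes.

497 minutes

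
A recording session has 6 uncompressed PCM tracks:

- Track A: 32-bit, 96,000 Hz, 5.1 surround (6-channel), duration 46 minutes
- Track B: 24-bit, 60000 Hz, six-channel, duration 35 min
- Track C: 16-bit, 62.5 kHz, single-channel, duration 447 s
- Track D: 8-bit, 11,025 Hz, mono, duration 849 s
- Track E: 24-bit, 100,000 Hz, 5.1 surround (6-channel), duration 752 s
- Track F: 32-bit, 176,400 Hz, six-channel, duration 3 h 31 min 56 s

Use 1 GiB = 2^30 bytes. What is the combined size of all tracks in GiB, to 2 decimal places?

Track A: 46 minutes = 2,760 s; 96,000 × 2,760 × 4 × 6 = 6,359,040,000 bytes.
Track B: 35 min = 2,100 s; 60,000 × 2,100 × 3 × 6 = 2,268,000,000 bytes.
Track C: 62,500 × 447 × 2 × 1 = 55,875,000 bytes.
Track D: 11,025 × 849 × 1 × 1 = 9,360,225 bytes.
Track E: 100,000 × 752 × 3 × 6 = 1,353,600,000 bytes.
Track F: 3 h 31 min 56 s = 12,716 s; 176,400 × 12,716 × 4 × 6 = 53,834,457,600 bytes.
Total = 63,880,332,825 bytes = 59.49 GiB.

59.49 GiB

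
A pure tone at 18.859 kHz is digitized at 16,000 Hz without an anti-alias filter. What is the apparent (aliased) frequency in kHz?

Nyquist = 16,000/2 = 8,000 Hz; 18,859 Hz exceeds it.
Alias = |18,859 − 1×16,000| = |18,859 − 16,000| = 2,859 Hz = 2.859 kHz.

2.859 kHz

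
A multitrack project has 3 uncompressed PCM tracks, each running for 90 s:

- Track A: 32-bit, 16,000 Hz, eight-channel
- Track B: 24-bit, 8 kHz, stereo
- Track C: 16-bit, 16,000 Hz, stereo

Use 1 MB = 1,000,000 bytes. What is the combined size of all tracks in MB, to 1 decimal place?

56.2 MB

Track A: 16,000 × 90 × 4 × 8 = 46,080,000 bytes.
Track B: 8,000 × 90 × 3 × 2 = 4,320,000 bytes.
Track C: 16,000 × 90 × 2 × 2 = 5,760,000 bytes.
Total = 56,160,000 bytes = 56.2 MB.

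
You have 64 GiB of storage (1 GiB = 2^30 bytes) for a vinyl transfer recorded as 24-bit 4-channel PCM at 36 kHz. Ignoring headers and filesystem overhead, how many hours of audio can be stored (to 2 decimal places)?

44.19 hours

Uncompressed byte rate = 36,000 × 3 × 4 = 432,000 bytes/s.
Capacity = 64 × 1,073,741,824 = 68,719,476,736 bytes.
68,719,476,736 / 432,000 ≈ 159072.86 s → 44.19 hours.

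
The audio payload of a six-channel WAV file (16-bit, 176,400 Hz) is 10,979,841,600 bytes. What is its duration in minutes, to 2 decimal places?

Byte rate = 176,400 × 2 × 6 = 2,116,800 bytes/s.
Duration = 10,979,841,600 / 2,116,800 = 5,187 s.
5,187 s / 60 = 86.45 minutes.

86.45 minutes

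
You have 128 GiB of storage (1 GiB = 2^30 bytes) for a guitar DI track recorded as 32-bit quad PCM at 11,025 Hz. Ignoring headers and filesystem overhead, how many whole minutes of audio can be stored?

12,985 minutes

Uncompressed byte rate = 11,025 × 4 × 4 = 176,400 bytes/s.
Capacity = 128 × 1,073,741,824 = 137,438,953,472 bytes.
137,438,953,472 / 176,400 ≈ 779132.39 s → 12,985 minutes.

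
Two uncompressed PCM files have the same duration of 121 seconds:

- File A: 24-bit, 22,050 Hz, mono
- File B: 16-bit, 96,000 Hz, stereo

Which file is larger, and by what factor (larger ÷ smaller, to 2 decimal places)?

File A: 22,050 × 3 × 1 = 66,150 bytes/s.
File B: 96,000 × 2 × 2 = 384,000 bytes/s.
File B is larger; ratio = 46,464,000 / 8,004,150 = 5.80.

File B, by a factor of 5.80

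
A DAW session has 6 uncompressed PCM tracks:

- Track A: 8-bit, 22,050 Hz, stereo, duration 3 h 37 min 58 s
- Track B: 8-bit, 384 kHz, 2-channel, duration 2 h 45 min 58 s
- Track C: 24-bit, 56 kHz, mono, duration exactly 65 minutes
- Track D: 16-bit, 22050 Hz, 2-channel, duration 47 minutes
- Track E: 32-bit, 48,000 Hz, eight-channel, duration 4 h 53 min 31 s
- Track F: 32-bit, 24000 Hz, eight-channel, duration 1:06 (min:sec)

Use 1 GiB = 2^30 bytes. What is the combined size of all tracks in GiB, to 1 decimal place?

Track A: 3 h 37 min 58 s = 13,078 s; 22,050 × 13,078 × 1 × 2 = 576,739,800 bytes.
Track B: 2 h 45 min 58 s = 9,958 s; 384,000 × 9,958 × 1 × 2 = 7,647,744,000 bytes.
Track C: exactly 65 minutes = 3,900 s; 56,000 × 3,900 × 3 × 1 = 655,200,000 bytes.
Track D: 47 minutes = 2,820 s; 22,050 × 2,820 × 2 × 2 = 248,724,000 bytes.
Track E: 4 h 53 min 31 s = 17,611 s; 48,000 × 17,611 × 4 × 8 = 27,050,496,000 bytes.
Track F: 1:06 (min:sec) = 66 s; 24,000 × 66 × 4 × 8 = 50,688,000 bytes.
Total = 36,229,591,800 bytes = 33.7 GiB.

33.7 GiB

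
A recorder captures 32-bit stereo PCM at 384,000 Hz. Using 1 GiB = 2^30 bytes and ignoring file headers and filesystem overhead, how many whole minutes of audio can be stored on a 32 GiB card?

186 minutes

Uncompressed byte rate = 384,000 × 4 × 2 = 3,072,000 bytes/s.
Capacity = 32 × 1,073,741,824 = 34,359,738,368 bytes.
34,359,738,368 / 3,072,000 ≈ 11184.81 s → 186 minutes.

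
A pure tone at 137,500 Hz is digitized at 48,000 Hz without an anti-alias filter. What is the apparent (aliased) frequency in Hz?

Nyquist = 48,000/2 = 24,000 Hz; 137,500 Hz exceeds it.
Alias = |137,500 − 3×48,000| = |137,500 − 144,000| = 6,500 Hz.

6,500 Hz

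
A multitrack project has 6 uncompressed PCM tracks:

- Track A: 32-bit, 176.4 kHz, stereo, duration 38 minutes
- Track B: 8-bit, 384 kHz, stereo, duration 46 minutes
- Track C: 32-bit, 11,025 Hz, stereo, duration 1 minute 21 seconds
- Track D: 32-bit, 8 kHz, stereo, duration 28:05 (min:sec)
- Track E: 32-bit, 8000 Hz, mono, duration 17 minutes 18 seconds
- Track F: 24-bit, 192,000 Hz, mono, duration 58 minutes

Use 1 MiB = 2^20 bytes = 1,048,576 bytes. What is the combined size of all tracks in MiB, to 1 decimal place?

7142.9 MiB

Track A: 38 minutes = 2,280 s; 176,400 × 2,280 × 4 × 2 = 3,217,536,000 bytes.
Track B: 46 minutes = 2,760 s; 384,000 × 2,760 × 1 × 2 = 2,119,680,000 bytes.
Track C: 1 minute 21 seconds = 81 s; 11,025 × 81 × 4 × 2 = 7,144,200 bytes.
Track D: 28:05 (min:sec) = 1,685 s; 8,000 × 1,685 × 4 × 2 = 107,840,000 bytes.
Track E: 17 minutes 18 seconds = 1,038 s; 8,000 × 1,038 × 4 × 1 = 33,216,000 bytes.
Track F: 58 minutes = 3,480 s; 192,000 × 3,480 × 3 × 1 = 2,004,480,000 bytes.
Total = 7,489,896,200 bytes = 7142.9 MiB.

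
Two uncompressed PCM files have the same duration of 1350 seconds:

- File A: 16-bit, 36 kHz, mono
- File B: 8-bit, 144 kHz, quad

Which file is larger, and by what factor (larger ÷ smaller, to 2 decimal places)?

File A: 36,000 × 2 × 1 = 72,000 bytes/s.
File B: 144,000 × 1 × 4 = 576,000 bytes/s.
File B is larger; ratio = 777,600,000 / 97,200,000 = 8.00.

File B, by a factor of 8.00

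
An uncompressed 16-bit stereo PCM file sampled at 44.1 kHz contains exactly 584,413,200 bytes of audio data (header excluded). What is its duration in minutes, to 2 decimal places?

Byte rate = 44,100 × 2 × 2 = 176,400 bytes/s.
Duration = 584,413,200 / 176,400 = 3,313 s.
3,313 s / 60 = 55.22 minutes.

55.22 minutes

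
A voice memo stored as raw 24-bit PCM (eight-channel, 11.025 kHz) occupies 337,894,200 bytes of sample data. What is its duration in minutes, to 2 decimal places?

Byte rate = 11,025 × 3 × 8 = 264,600 bytes/s.
Duration = 337,894,200 / 264,600 = 1,277 s.
1,277 s / 60 = 21.28 minutes.

21.28 minutes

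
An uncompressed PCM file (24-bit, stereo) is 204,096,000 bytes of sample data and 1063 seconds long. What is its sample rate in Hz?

32,000 Hz

Bytes = sample_rate × seconds × bytes_per_sample × channels.
sample_rate = 204,096,000 / (1,063 × 3 × 2) = 204,096,000 / 6,378 = 32,000 Hz.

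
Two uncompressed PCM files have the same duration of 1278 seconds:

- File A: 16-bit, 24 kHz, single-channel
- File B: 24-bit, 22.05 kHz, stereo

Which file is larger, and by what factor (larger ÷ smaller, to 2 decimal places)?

File B, by a factor of 2.76

File A: 24,000 × 2 × 1 = 48,000 bytes/s.
File B: 22,050 × 3 × 2 = 132,300 bytes/s.
File B is larger; ratio = 169,079,400 / 61,344,000 = 2.76.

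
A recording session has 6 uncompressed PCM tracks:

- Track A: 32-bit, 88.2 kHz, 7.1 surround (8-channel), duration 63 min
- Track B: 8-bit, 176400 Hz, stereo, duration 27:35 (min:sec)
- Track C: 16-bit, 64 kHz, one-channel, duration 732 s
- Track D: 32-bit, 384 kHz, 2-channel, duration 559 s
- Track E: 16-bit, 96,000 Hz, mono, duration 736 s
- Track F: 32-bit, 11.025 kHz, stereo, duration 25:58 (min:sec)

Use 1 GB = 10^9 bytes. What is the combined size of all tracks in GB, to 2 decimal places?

13.34 GB

Track A: 63 min = 3,780 s; 88,200 × 3,780 × 4 × 8 = 10,668,672,000 bytes.
Track B: 27:35 (min:sec) = 1,655 s; 176,400 × 1,655 × 1 × 2 = 583,884,000 bytes.
Track C: 64,000 × 732 × 2 × 1 = 93,696,000 bytes.
Track D: 384,000 × 559 × 4 × 2 = 1,717,248,000 bytes.
Track E: 96,000 × 736 × 2 × 1 = 141,312,000 bytes.
Track F: 25:58 (min:sec) = 1,558 s; 11,025 × 1,558 × 4 × 2 = 137,415,600 bytes.
Total = 13,342,227,600 bytes = 13.34 GB.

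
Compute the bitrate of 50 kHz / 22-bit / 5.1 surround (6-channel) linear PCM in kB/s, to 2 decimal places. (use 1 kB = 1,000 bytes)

Bit rate = 50,000 × 22 × 6 = 6,600,000 bits/s.
6,600,000 / 8 = 825,000 B/s = 825.00 kB/s.

825.00 kB/s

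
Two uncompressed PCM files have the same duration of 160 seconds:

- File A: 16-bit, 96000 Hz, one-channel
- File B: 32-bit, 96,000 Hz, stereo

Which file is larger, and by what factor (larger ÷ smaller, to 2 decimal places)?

File A: 96,000 × 2 × 1 = 192,000 bytes/s.
File B: 96,000 × 4 × 2 = 768,000 bytes/s.
File B is larger; ratio = 122,880,000 / 30,720,000 = 4.00.

File B, by a factor of 4.00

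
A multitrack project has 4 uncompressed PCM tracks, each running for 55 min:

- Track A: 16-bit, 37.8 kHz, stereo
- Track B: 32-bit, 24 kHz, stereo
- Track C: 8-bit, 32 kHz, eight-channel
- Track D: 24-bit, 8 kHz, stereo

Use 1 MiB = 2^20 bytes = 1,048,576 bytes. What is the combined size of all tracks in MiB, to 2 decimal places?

2036.82 MiB

55 min = 3,300 s.
Track A: 37,800 × 3,300 × 2 × 2 = 498,960,000 bytes.
Track B: 24,000 × 3,300 × 4 × 2 = 633,600,000 bytes.
Track C: 32,000 × 3,300 × 1 × 8 = 844,800,000 bytes.
Track D: 8,000 × 3,300 × 3 × 2 = 158,400,000 bytes.
Total = 2,135,760,000 bytes = 2036.82 MiB.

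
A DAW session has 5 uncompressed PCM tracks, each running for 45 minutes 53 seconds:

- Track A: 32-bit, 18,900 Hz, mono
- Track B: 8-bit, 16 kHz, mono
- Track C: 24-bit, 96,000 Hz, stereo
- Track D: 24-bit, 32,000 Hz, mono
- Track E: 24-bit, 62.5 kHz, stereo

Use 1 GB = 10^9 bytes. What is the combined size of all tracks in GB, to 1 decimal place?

45 minutes 53 seconds = 2,753 s.
Track A: 18,900 × 2,753 × 4 × 1 = 208,126,800 bytes.
Track B: 16,000 × 2,753 × 1 × 1 = 44,048,000 bytes.
Track C: 96,000 × 2,753 × 3 × 2 = 1,585,728,000 bytes.
Track D: 32,000 × 2,753 × 3 × 1 = 264,288,000 bytes.
Track E: 62,500 × 2,753 × 3 × 2 = 1,032,375,000 bytes.
Total = 3,134,565,800 bytes = 3.1 GB.

3.1 GB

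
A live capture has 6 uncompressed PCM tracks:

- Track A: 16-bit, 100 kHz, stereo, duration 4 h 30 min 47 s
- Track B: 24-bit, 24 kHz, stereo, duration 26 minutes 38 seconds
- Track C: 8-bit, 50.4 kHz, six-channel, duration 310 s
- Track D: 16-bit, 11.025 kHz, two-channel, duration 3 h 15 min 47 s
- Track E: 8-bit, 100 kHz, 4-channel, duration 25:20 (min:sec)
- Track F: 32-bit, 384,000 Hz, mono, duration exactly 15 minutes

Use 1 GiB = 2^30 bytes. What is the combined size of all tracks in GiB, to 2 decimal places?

8.69 GiB

Track A: 4 h 30 min 47 s = 16,247 s; 100,000 × 16,247 × 2 × 2 = 6,498,800,000 bytes.
Track B: 26 minutes 38 seconds = 1,598 s; 24,000 × 1,598 × 3 × 2 = 230,112,000 bytes.
Track C: 50,400 × 310 × 1 × 6 = 93,744,000 bytes.
Track D: 3 h 15 min 47 s = 11,747 s; 11,025 × 11,747 × 2 × 2 = 518,042,700 bytes.
Track E: 25:20 (min:sec) = 1,520 s; 100,000 × 1,520 × 1 × 4 = 608,000,000 bytes.
Track F: exactly 15 minutes = 900 s; 384,000 × 900 × 4 × 1 = 1,382,400,000 bytes.
Total = 9,331,098,700 bytes = 8.69 GiB.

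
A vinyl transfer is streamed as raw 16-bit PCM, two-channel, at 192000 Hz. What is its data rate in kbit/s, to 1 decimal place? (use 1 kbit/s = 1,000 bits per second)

6144.0 kbit/s

Bit rate = 192,000 × 16 × 2 = 6,144,000 bits/s.
= 6144.0 kbit/s.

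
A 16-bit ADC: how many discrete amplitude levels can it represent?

65,536 levels

2^16 = 65,536.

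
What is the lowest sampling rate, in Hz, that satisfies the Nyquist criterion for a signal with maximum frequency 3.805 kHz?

Minimum sample rate = 2 × 3,805 Hz = 7,610 Hz.

7,610 Hz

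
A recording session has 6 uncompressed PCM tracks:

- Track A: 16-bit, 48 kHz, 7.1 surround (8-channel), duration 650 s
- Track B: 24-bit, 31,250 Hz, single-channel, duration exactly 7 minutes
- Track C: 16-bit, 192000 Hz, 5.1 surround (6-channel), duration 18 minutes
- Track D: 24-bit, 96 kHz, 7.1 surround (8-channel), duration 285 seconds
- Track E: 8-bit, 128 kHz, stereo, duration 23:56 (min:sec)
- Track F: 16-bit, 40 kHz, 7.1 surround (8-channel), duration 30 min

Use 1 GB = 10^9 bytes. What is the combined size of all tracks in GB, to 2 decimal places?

Track A: 48,000 × 650 × 2 × 8 = 499,200,000 bytes.
Track B: exactly 7 minutes = 420 s; 31,250 × 420 × 3 × 1 = 39,375,000 bytes.
Track C: 18 minutes = 1,080 s; 192,000 × 1,080 × 2 × 6 = 2,488,320,000 bytes.
Track D: 96,000 × 285 × 3 × 8 = 656,640,000 bytes.
Track E: 23:56 (min:sec) = 1,436 s; 128,000 × 1,436 × 1 × 2 = 367,616,000 bytes.
Track F: 30 min = 1,800 s; 40,000 × 1,800 × 2 × 8 = 1,152,000,000 bytes.
Total = 5,203,151,000 bytes = 5.20 GB.

5.20 GB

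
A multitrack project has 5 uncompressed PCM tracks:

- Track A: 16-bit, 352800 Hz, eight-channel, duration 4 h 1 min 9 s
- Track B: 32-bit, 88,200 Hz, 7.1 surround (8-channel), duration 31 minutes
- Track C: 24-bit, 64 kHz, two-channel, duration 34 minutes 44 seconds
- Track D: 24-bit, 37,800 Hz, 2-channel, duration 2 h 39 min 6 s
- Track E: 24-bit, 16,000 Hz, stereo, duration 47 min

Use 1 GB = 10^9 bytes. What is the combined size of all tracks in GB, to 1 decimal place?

Track A: 4 h 1 min 9 s = 14,469 s; 352,800 × 14,469 × 2 × 8 = 81,674,611,200 bytes.
Track B: 31 minutes = 1,860 s; 88,200 × 1,860 × 4 × 8 = 5,249,664,000 bytes.
Track C: 34 minutes 44 seconds = 2,084 s; 64,000 × 2,084 × 3 × 2 = 800,256,000 bytes.
Track D: 2 h 39 min 6 s = 9,546 s; 37,800 × 9,546 × 3 × 2 = 2,165,032,800 bytes.
Track E: 47 min = 2,820 s; 16,000 × 2,820 × 3 × 2 = 270,720,000 bytes.
Total = 90,160,284,000 bytes = 90.2 GB.

90.2 GB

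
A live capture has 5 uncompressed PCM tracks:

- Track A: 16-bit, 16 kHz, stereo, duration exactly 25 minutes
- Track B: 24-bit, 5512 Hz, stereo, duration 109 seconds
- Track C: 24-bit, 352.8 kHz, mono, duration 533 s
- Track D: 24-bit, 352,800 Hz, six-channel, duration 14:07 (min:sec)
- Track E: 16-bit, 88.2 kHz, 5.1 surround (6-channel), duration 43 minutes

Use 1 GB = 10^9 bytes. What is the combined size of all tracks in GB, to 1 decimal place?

Track A: exactly 25 minutes = 1,500 s; 16,000 × 1,500 × 2 × 2 = 96,000,000 bytes.
Track B: 5,512 × 109 × 3 × 2 = 3,604,848 bytes.
Track C: 352,800 × 533 × 3 × 1 = 564,127,200 bytes.
Track D: 14:07 (min:sec) = 847 s; 352,800 × 847 × 3 × 6 = 5,378,788,800 bytes.
Track E: 43 minutes = 2,580 s; 88,200 × 2,580 × 2 × 6 = 2,730,672,000 bytes.
Total = 8,773,192,848 bytes = 8.8 GB.

8.8 GB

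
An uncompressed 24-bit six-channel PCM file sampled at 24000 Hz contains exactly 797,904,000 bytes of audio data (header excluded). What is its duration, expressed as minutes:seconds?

Byte rate = 24,000 × 3 × 6 = 432,000 bytes/s.
Duration = 797,904,000 / 432,000 = 1,847 s.
1,847 s = 30:47.

30:47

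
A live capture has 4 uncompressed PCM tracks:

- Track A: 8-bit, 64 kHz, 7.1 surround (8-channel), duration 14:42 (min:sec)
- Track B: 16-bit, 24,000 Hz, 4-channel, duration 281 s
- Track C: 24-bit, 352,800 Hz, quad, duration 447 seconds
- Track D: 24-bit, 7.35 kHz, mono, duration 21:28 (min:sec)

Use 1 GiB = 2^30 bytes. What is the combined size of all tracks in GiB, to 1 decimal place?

Track A: 14:42 (min:sec) = 882 s; 64,000 × 882 × 1 × 8 = 451,584,000 bytes.
Track B: 24,000 × 281 × 2 × 4 = 53,952,000 bytes.
Track C: 352,800 × 447 × 3 × 4 = 1,892,419,200 bytes.
Track D: 21:28 (min:sec) = 1,288 s; 7,350 × 1,288 × 3 × 1 = 28,400,400 bytes.
Total = 2,426,355,600 bytes = 2.3 GiB.

2.3 GiB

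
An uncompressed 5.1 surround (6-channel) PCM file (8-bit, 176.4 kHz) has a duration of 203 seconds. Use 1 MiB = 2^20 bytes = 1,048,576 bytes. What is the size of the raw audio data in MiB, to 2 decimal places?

Bytes = 176,400 samples/s × 203 s × 1 bytes/sample × 6 ch = 214,855,200 bytes.
214,855,200 / 1,048,576 = 204.90 MiB.

204.90 MiB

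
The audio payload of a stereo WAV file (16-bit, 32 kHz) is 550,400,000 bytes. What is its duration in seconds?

4,300 seconds

Byte rate = 32,000 × 2 × 2 = 128,000 bytes/s.
Duration = 550,400,000 / 128,000 = 4,300 s.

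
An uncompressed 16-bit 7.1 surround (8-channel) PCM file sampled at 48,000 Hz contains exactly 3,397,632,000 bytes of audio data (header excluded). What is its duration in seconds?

Byte rate = 48,000 × 2 × 8 = 768,000 bytes/s.
Duration = 3,397,632,000 / 768,000 = 4,424 s.

4,424 seconds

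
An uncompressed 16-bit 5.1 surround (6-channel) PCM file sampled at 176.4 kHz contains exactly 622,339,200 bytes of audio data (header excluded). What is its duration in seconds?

Byte rate = 176,400 × 2 × 6 = 2,116,800 bytes/s.
Duration = 622,339,200 / 2,116,800 = 294 s.

294 seconds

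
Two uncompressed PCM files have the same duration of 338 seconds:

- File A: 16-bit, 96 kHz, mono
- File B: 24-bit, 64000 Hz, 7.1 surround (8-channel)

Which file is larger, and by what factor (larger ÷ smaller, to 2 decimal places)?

File B, by a factor of 8.00

File A: 96,000 × 2 × 1 = 192,000 bytes/s.
File B: 64,000 × 3 × 8 = 1,536,000 bytes/s.
File B is larger; ratio = 519,168,000 / 64,896,000 = 8.00.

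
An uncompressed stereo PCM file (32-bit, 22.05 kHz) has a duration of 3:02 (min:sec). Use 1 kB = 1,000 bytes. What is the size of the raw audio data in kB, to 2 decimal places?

32104.80 kB

Duration = 3:02 (min:sec) = 182 s.
Bytes = 22,050 samples/s × 182 s × 4 bytes/sample × 2 ch = 32,104,800 bytes.
32,104,800 / 1,000 = 32104.80 kB.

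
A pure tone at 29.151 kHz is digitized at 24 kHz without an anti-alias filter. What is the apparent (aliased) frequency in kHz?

Nyquist = 24,000/2 = 12,000 Hz; 29,151 Hz exceeds it.
Alias = |29,151 − 1×24,000| = |29,151 − 24,000| = 5,151 Hz = 5.151 kHz.

5.151 kHz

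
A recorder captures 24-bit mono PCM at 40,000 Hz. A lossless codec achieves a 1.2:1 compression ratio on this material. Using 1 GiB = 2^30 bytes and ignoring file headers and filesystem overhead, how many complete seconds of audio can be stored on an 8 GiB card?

Uncompressed byte rate = 40,000 × 3 × 1 = 120,000 bytes/s.
After 1.2:1 compression, effective rate ≈ 100000 bytes/s.
Capacity = 8 × 1,073,741,824 = 8,589,934,592 bytes.
8,589,934,592 / effective rate ≈ 85899.35 s → 85,899 seconds.

85,899 seconds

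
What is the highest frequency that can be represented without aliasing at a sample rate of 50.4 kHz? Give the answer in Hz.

Nyquist frequency = sample rate / 2 = 50,400 / 2 = 25,200 Hz.

25,200 Hz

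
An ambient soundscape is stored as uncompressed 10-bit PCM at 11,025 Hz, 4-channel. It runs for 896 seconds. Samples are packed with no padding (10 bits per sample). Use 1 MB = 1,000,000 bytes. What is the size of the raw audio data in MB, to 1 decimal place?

49.4 MB

Bits = 11,025 × 896 × 10 × 4 = 395,136,000 bits = 49,392,000 bytes.
49,392,000 / 1,000,000 = 49.4 MB.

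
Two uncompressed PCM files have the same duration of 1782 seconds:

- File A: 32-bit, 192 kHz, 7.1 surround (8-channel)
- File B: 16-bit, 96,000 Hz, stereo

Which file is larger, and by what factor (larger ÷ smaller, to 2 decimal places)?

File A: 192,000 × 4 × 8 = 6,144,000 bytes/s.
File B: 96,000 × 2 × 2 = 384,000 bytes/s.
File A is larger; ratio = 10,948,608,000 / 684,288,000 = 16.00.

File A, by a factor of 16.00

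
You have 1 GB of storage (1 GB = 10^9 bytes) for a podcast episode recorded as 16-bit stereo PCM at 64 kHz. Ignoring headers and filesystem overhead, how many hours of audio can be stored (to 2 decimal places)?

Uncompressed byte rate = 64,000 × 2 × 2 = 256,000 bytes/s.
Capacity = 1 × 1,000,000,000 = 1,000,000,000 bytes.
1,000,000,000 / 256,000 ≈ 3906.25 s → 1.09 hours.

1.09 hours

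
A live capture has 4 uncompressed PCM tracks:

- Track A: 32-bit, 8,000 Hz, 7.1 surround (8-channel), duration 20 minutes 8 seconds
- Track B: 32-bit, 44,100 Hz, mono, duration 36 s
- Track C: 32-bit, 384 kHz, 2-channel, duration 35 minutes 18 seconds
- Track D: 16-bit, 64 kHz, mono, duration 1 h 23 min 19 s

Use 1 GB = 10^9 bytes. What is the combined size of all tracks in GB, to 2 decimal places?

7.46 GB

Track A: 20 minutes 8 seconds = 1,208 s; 8,000 × 1,208 × 4 × 8 = 309,248,000 bytes.
Track B: 44,100 × 36 × 4 × 1 = 6,350,400 bytes.
Track C: 35 minutes 18 seconds = 2,118 s; 384,000 × 2,118 × 4 × 2 = 6,506,496,000 bytes.
Track D: 1 h 23 min 19 s = 4,999 s; 64,000 × 4,999 × 2 × 1 = 639,872,000 bytes.
Total = 7,461,966,400 bytes = 7.46 GB.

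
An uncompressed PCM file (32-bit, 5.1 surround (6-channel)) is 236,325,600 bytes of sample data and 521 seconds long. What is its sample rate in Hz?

Bytes = sample_rate × seconds × bytes_per_sample × channels.
sample_rate = 236,325,600 / (521 × 4 × 6) = 236,325,600 / 12,504 = 18,900 Hz.

18,900 Hz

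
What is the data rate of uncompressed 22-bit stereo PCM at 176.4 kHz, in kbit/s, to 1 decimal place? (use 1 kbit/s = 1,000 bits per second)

Bit rate = 176,400 × 22 × 2 = 7,761,600 bits/s.
= 7761.6 kbit/s.

7761.6 kbit/s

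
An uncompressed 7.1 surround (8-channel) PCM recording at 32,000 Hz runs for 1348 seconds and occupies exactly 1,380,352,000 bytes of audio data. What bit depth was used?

Bytes per sample = 1,380,352,000 / (32,000 × 1,348 × 8) = 1,380,352,000 / 345,088,000 = 4.
Bit depth = 4 × 8 = 32 bits.

32 bits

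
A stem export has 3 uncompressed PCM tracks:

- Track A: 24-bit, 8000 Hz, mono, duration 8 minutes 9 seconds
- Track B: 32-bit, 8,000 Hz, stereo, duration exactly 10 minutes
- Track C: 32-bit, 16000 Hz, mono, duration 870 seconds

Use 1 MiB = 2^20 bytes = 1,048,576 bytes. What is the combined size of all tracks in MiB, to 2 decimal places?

Track A: 8 minutes 9 seconds = 489 s; 8,000 × 489 × 3 × 1 = 11,736,000 bytes.
Track B: exactly 10 minutes = 600 s; 8,000 × 600 × 4 × 2 = 38,400,000 bytes.
Track C: 16,000 × 870 × 4 × 1 = 55,680,000 bytes.
Total = 105,816,000 bytes = 100.91 MiB.

100.91 MiB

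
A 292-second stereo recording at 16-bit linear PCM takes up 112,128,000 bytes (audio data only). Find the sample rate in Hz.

Bytes = sample_rate × seconds × bytes_per_sample × channels.
sample_rate = 112,128,000 / (292 × 2 × 2) = 112,128,000 / 1,168 = 96,000 Hz.

96,000 Hz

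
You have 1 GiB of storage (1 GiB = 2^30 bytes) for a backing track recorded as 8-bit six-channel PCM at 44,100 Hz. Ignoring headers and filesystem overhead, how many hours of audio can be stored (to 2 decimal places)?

1.13 hours

Uncompressed byte rate = 44,100 × 1 × 6 = 264,600 bytes/s.
Capacity = 1 × 1,073,741,824 = 1,073,741,824 bytes.
1,073,741,824 / 264,600 ≈ 4057.98 s → 1.13 hours.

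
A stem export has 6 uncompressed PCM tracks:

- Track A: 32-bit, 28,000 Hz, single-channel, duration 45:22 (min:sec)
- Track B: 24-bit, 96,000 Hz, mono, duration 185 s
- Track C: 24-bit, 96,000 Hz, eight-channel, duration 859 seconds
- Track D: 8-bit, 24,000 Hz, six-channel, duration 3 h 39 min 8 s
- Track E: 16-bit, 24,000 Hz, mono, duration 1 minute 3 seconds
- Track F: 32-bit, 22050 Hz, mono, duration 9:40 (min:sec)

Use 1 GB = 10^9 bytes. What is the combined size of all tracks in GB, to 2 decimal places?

Track A: 45:22 (min:sec) = 2,722 s; 28,000 × 2,722 × 4 × 1 = 304,864,000 bytes.
Track B: 96,000 × 185 × 3 × 1 = 53,280,000 bytes.
Track C: 96,000 × 859 × 3 × 8 = 1,979,136,000 bytes.
Track D: 3 h 39 min 8 s = 13,148 s; 24,000 × 13,148 × 1 × 6 = 1,893,312,000 bytes.
Track E: 1 minute 3 seconds = 63 s; 24,000 × 63 × 2 × 1 = 3,024,000 bytes.
Track F: 9:40 (min:sec) = 580 s; 22,050 × 580 × 4 × 1 = 51,156,000 bytes.
Total = 4,284,772,000 bytes = 4.28 GB.

4.28 GB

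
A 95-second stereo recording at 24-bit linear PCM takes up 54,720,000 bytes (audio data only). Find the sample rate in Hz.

96,000 Hz

Bytes = sample_rate × seconds × bytes_per_sample × channels.
sample_rate = 54,720,000 / (95 × 3 × 2) = 54,720,000 / 570 = 96,000 Hz.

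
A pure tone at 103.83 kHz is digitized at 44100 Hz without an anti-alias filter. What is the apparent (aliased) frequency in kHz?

15.63 kHz

Nyquist = 44,100/2 = 22,050 Hz; 103,830 Hz exceeds it.
Alias = |103,830 − 2×44,100| = |103,830 − 88,200| = 15,630 Hz = 15.63 kHz.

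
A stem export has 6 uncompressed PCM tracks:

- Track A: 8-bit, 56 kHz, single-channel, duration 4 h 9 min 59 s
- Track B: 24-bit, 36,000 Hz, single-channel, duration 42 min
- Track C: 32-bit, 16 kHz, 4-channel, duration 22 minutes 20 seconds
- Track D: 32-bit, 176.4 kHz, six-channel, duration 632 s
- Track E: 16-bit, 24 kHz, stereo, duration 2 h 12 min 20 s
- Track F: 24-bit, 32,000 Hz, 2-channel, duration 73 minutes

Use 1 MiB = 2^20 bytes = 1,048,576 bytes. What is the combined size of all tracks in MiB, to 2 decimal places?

Track A: 4 h 9 min 59 s = 14,999 s; 56,000 × 14,999 × 1 × 1 = 839,944,000 bytes.
Track B: 42 min = 2,520 s; 36,000 × 2,520 × 3 × 1 = 272,160,000 bytes.
Track C: 22 minutes 20 seconds = 1,340 s; 16,000 × 1,340 × 4 × 4 = 343,040,000 bytes.
Track D: 176,400 × 632 × 4 × 6 = 2,675,635,200 bytes.
Track E: 2 h 12 min 20 s = 7,940 s; 24,000 × 7,940 × 2 × 2 = 762,240,000 bytes.
Track F: 73 minutes = 4,380 s; 32,000 × 4,380 × 3 × 2 = 840,960,000 bytes.
Total = 5,733,979,200 bytes = 5468.35 MiB.

5468.35 MiB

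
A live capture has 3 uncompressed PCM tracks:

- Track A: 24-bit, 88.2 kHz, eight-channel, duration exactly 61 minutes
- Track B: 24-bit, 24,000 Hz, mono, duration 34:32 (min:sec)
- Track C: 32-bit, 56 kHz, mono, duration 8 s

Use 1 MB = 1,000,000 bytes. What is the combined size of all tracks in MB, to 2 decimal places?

Track A: exactly 61 minutes = 3,660 s; 88,200 × 3,660 × 3 × 8 = 7,747,488,000 bytes.
Track B: 34:32 (min:sec) = 2,072 s; 24,000 × 2,072 × 3 × 1 = 149,184,000 bytes.
Track C: 56,000 × 8 × 4 × 1 = 1,792,000 bytes.
Total = 7,898,464,000 bytes = 7898.46 MB.

7898.46 MB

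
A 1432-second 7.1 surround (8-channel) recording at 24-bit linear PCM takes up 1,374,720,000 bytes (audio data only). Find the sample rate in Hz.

Bytes = sample_rate × seconds × bytes_per_sample × channels.
sample_rate = 1,374,720,000 / (1,432 × 3 × 8) = 1,374,720,000 / 34,368 = 40,000 Hz.

40,000 Hz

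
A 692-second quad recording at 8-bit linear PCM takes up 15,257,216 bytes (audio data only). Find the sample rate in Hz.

5,512 Hz

Bytes = sample_rate × seconds × bytes_per_sample × channels.
sample_rate = 15,257,216 / (692 × 1 × 4) = 15,257,216 / 2,768 = 5,512 Hz.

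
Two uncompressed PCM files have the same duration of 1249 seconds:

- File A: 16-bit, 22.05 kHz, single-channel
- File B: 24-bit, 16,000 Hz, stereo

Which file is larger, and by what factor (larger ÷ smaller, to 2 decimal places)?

File A: 22,050 × 2 × 1 = 44,100 bytes/s.
File B: 16,000 × 3 × 2 = 96,000 bytes/s.
File B is larger; ratio = 119,904,000 / 55,080,900 = 2.18.

File B, by a factor of 2.18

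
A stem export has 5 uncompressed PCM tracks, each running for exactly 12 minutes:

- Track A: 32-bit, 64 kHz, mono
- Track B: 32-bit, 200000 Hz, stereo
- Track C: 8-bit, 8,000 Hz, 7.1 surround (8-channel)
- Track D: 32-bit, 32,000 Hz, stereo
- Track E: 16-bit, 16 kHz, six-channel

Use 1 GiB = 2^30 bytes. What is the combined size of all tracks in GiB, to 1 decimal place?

exactly 12 minutes = 720 s.
Track A: 64,000 × 720 × 4 × 1 = 184,320,000 bytes.
Track B: 200,000 × 720 × 4 × 2 = 1,152,000,000 bytes.
Track C: 8,000 × 720 × 1 × 8 = 46,080,000 bytes.
Track D: 32,000 × 720 × 4 × 2 = 184,320,000 bytes.
Track E: 16,000 × 720 × 2 × 6 = 138,240,000 bytes.
Total = 1,704,960,000 bytes = 1.6 GiB.

1.6 GiB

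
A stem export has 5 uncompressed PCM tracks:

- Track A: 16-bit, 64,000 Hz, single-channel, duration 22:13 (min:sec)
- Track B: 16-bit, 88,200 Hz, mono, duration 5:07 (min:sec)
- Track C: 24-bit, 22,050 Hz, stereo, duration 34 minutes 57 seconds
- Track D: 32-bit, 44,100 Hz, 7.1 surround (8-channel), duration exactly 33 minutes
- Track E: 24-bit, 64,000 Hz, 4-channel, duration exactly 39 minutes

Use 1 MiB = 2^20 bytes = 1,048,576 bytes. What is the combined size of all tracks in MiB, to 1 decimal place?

4857.5 MiB

Track A: 22:13 (min:sec) = 1,333 s; 64,000 × 1,333 × 2 × 1 = 170,624,000 bytes.
Track B: 5:07 (min:sec) = 307 s; 88,200 × 307 × 2 × 1 = 54,154,800 bytes.
Track C: 34 minutes 57 seconds = 2,097 s; 22,050 × 2,097 × 3 × 2 = 277,433,100 bytes.
Track D: exactly 33 minutes = 1,980 s; 44,100 × 1,980 × 4 × 8 = 2,794,176,000 bytes.
Track E: exactly 39 minutes = 2,340 s; 64,000 × 2,340 × 3 × 4 = 1,797,120,000 bytes.
Total = 5,093,507,900 bytes = 4857.5 MiB.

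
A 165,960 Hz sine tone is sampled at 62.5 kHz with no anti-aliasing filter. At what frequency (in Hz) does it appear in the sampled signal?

21,540 Hz

Nyquist = 62,500/2 = 31,250 Hz; 165,960 Hz exceeds it.
Alias = |165,960 − 3×62,500| = |165,960 − 187,500| = 21,540 Hz.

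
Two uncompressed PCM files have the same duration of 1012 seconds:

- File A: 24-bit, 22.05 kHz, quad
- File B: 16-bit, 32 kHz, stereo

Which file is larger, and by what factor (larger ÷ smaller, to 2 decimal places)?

File A: 22,050 × 3 × 4 = 264,600 bytes/s.
File B: 32,000 × 2 × 2 = 128,000 bytes/s.
File A is larger; ratio = 267,775,200 / 129,536,000 = 2.07.

File A, by a factor of 2.07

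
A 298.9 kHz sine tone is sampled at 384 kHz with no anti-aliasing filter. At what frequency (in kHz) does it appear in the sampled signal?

85.1 kHz

Nyquist = 384,000/2 = 192,000 Hz; 298,900 Hz exceeds it.
Alias = |298,900 − 1×384,000| = |298,900 − 384,000| = 85,100 Hz = 85.1 kHz.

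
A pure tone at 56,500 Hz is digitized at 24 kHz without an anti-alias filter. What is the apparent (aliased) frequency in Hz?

8,500 Hz

Nyquist = 24,000/2 = 12,000 Hz; 56,500 Hz exceeds it.
Alias = |56,500 − 2×24,000| = |56,500 − 48,000| = 8,500 Hz.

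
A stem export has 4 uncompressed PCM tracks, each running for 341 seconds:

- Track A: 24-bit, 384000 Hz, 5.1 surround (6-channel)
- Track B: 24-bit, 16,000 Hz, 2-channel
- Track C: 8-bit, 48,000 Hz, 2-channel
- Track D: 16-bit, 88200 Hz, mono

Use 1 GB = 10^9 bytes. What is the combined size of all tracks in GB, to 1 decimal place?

2.5 GB

Track A: 384,000 × 341 × 3 × 6 = 2,356,992,000 bytes.
Track B: 16,000 × 341 × 3 × 2 = 32,736,000 bytes.
Track C: 48,000 × 341 × 1 × 2 = 32,736,000 bytes.
Track D: 88,200 × 341 × 2 × 1 = 60,152,400 bytes.
Total = 2,482,616,400 bytes = 2.5 GB.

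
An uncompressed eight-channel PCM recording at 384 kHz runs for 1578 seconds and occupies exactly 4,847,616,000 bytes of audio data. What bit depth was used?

Bytes per sample = 4,847,616,000 / (384,000 × 1,578 × 8) = 4,847,616,000 / 4,847,616,000 = 1.
Bit depth = 1 × 8 = 8 bits.

8 bits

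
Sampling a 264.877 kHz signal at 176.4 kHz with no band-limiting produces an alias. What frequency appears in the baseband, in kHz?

87.923 kHz

Nyquist = 176,400/2 = 88,200 Hz; 264,877 Hz exceeds it.
Alias = |264,877 − 2×176,400| = |264,877 − 352,800| = 87,923 Hz = 87.923 kHz.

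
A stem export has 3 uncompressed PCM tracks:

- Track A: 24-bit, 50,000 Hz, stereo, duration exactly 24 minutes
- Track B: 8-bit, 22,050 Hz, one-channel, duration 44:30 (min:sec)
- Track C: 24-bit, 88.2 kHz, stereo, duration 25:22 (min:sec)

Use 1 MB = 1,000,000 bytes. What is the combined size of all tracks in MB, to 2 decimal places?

Track A: exactly 24 minutes = 1,440 s; 50,000 × 1,440 × 3 × 2 = 432,000,000 bytes.
Track B: 44:30 (min:sec) = 2,670 s; 22,050 × 2,670 × 1 × 1 = 58,873,500 bytes.
Track C: 25:22 (min:sec) = 1,522 s; 88,200 × 1,522 × 3 × 2 = 805,442,400 bytes.
Total = 1,296,315,900 bytes = 1296.32 MB.

1296.32 MB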